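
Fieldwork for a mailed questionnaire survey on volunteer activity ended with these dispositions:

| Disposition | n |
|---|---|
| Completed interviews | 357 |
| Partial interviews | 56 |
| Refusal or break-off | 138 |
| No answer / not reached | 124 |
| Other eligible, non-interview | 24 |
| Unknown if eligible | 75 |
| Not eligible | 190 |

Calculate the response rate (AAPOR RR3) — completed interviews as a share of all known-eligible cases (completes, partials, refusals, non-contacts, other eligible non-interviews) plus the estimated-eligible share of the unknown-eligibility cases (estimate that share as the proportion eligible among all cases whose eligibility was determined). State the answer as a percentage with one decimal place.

47.1%

Numerator: 357
Known eligible: 357 + 56 + 138 + 124 + 24 = 699
e = 699 / (699 + 190) = 699 / 889 = 0.7863
Estimated eligible among unknowns: 0.7863 × 75 = 58.97
Denom: 699 + 58.97 = 757.97
RR3 = 357 / 757.97 = 0.4710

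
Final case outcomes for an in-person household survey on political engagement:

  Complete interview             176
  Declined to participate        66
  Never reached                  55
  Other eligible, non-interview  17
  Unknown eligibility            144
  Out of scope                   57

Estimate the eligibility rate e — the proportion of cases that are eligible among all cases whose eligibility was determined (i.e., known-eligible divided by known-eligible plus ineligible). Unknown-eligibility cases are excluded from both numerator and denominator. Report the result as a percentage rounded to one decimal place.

Eligible (known) → 176 + 66 + 55 + 17 = 314
e = 314 / (314 + 57) = 314 / 371 = 0.8464

84.6%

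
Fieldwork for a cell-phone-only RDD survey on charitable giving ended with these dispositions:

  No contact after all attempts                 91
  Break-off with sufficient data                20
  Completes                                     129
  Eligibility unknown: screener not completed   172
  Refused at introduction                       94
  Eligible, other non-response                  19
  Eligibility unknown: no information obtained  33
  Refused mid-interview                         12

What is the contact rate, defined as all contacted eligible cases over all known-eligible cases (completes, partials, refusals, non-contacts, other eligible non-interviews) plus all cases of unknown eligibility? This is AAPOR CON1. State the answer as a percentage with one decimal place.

48.1%

Refused = 94 + 12 = 106
Undetermined eligibility = 172 + 33 = 205
Num: 129 + 20 + 106 + 19 = 274
Base: 129 + 20 + 106 + 91 + 19 + 205 = 570
CON1 = 274 / 570 = 0.4807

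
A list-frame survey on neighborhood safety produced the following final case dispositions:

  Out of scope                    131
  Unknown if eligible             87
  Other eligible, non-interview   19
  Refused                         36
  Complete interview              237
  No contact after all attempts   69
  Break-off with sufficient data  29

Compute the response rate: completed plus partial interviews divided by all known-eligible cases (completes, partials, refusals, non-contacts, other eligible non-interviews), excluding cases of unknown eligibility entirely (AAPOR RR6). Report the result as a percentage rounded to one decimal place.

Num = 237 + 29 = 266
Base = 237 + 29 + 36 + 69 + 19 = 390
RR6 = 266 / 390 = 0.6821

68.2%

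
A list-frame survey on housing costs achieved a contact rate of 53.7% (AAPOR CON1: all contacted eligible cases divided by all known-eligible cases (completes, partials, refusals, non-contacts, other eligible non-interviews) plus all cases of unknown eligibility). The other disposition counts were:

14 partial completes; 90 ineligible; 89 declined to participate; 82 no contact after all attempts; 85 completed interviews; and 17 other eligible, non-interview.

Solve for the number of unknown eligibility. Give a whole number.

95

Num = 85 + 14 + 89 + 17 = 205
CON1 = 205 / D = 0.537
D = 205 / 0.537 = 381.8
Rest of base = 287
unknown eligibility = 381.8 − 287 ≈ 95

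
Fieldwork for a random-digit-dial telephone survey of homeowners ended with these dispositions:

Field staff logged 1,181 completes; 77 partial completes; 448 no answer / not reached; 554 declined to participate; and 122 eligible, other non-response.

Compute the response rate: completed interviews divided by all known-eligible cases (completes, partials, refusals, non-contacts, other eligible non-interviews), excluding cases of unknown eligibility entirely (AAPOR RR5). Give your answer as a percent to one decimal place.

49.6%

Num: 1181
Base: 1181 + 77 + 554 + 448 + 122 = 2382
RR5 = 1181 / 2382 = 0.4958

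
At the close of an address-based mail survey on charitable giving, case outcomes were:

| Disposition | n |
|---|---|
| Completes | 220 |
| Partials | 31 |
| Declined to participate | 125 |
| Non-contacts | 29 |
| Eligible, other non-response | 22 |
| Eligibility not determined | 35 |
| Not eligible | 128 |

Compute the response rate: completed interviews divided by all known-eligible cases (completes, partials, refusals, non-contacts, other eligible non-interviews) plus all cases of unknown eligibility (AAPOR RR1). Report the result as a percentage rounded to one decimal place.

47.6%

Top: 220
Base: 220 + 31 + 125 + 29 + 22 + 35 = 462
RR1 = 220 / 462 = 0.4762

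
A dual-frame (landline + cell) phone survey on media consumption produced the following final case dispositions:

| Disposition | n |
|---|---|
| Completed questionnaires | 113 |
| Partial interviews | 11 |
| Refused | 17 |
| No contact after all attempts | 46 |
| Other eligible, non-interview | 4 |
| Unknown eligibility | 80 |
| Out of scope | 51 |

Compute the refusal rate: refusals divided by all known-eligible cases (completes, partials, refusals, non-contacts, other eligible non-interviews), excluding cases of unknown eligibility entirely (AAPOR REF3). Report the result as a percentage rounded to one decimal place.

Top: 17
Denominator: 113 + 11 + 17 + 46 + 4 = 191
REF3 = 17 / 191 = 0.0890

8.9%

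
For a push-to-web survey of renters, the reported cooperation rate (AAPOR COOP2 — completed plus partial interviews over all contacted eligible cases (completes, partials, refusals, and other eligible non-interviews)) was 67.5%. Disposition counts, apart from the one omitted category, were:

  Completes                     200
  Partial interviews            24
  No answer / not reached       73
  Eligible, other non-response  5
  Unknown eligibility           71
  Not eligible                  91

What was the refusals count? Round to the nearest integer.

Numerator: 200 + 24 = 224
COOP2 = 224 / D = 0.675
D = 224 / 0.675 = 331.9
Rest of base = 229
refusals = 331.9 − 229 ≈ 103

103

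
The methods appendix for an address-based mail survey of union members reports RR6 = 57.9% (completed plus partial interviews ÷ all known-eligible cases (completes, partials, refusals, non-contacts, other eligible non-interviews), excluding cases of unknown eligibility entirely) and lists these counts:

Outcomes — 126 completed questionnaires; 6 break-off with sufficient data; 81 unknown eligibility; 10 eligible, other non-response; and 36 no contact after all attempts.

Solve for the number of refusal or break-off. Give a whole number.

Top → 126 + 6 = 132
RR6 = 132 / D = 0.579
D = 132 / 0.579 = 228.0
Other denominator terms total 178
refusal or break-off = 228.0 − 178 ≈ 50

50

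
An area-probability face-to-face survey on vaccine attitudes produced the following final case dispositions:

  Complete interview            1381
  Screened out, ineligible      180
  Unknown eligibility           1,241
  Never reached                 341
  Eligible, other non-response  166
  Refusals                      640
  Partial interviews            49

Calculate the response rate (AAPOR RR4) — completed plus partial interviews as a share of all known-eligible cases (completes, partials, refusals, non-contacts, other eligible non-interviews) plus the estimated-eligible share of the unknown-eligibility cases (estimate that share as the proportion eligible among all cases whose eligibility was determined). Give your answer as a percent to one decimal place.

Num: 1381 + 49 = 1430
Eligible (known): 1381 + 49 + 640 + 341 + 166 = 2577
e = 2577 / (2577 + 180) = 2577 / 2757 = 0.9347
Eligible share of unknowns: 0.9347 × 1241 = 1159.96
Denom: 2577 + 1159.96 = 3736.96
RR4 = 1430 / 3736.96 = 0.3827

38.3%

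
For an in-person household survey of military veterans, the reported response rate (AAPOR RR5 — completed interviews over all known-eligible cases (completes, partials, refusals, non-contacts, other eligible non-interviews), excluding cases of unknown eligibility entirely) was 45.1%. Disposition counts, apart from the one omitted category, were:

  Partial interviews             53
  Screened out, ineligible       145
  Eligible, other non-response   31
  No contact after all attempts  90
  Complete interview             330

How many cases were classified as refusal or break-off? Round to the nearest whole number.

228

RR5 = 330 / D = 0.451
D = 330 / 0.451 = 731.7
Other denominator terms total 504
refusal or break-off = 731.7 − 504 ≈ 228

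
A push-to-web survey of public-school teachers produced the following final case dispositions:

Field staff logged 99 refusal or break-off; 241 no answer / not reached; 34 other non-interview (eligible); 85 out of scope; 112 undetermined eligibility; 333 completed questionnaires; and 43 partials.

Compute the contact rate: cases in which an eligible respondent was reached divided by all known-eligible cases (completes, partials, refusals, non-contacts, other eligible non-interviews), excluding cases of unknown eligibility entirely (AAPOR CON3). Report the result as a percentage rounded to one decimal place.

Numerator: 333 + 43 + 99 + 34 = 509
Base: 333 + 43 + 99 + 241 + 34 = 750
CON3 = 509 / 750 = 0.6787

67.9%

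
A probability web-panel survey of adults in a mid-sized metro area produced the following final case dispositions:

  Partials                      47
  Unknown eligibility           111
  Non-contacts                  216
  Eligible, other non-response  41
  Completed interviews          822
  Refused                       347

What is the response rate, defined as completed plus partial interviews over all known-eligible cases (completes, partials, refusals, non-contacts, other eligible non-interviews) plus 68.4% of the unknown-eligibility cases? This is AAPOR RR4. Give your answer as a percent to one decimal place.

Num: 822 + 47 = 869
Known eligible: 822 + 47 + 347 + 216 + 41 = 1473
Estimated eligible among unknowns: 0.6840 × 111 = 75.92
Denom: 1473 + 75.92 = 1548.92
RR4 = 869 / 1548.92 = 0.5610

56.1%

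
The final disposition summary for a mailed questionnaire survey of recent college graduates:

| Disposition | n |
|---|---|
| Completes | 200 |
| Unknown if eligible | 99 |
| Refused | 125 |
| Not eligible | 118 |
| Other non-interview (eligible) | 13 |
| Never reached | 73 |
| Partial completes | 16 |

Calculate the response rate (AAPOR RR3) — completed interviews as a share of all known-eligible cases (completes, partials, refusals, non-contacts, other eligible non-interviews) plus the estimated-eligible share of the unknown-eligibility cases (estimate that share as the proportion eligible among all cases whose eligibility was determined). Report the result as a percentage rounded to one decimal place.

Numerator → 200
Eligible (known) → 200 + 16 + 125 + 73 + 13 = 427
e = 427 / (427 + 118) = 427 / 545 = 0.7835
e × U → 0.7835 × 99 = 77.57
Denominator → 427 + 77.57 = 504.57
RR3 = 200 / 504.57 = 0.3964

39.6%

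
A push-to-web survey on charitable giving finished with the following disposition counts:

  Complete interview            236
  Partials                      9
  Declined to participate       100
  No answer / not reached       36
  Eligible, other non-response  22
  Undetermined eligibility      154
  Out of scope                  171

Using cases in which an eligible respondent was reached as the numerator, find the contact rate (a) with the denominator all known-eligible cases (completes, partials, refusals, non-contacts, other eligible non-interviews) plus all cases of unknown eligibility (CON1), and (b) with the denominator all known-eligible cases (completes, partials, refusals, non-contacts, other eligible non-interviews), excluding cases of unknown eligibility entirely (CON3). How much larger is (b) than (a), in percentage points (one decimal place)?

25.2

Num = 236 + 9 + 100 + 22 = 367
Denom = 236 + 9 + 100 + 36 + 22 + 154 = 557
CON1 = 367 / 557 = 0.6589
Denom = 236 + 9 + 100 + 36 + 22 = 403
CON3 = 367 / 403 = 0.9107
Difference = 91.07 − 65.89 = 25.18 percentage points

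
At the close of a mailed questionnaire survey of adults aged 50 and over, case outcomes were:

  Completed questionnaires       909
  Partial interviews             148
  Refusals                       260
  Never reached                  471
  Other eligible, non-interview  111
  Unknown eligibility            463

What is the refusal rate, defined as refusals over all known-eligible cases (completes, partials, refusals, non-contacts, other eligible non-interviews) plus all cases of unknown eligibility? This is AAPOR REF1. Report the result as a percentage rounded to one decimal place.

Numerator: 260
Base: 909 + 148 + 260 + 471 + 111 + 463 = 2362
REF1 = 260 / 2362 = 0.1101

11.0%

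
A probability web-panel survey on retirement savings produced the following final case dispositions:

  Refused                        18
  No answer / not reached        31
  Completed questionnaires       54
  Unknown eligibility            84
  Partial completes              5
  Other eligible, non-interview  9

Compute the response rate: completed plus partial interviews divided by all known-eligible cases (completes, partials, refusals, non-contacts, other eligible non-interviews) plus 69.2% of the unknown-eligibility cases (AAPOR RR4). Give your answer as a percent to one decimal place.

Top = 54 + 5 = 59
Eligible (known) = 54 + 5 + 18 + 31 + 9 = 117
Eligible share of unknowns = 0.6920 × 84 = 58.13
Denominator = 117 + 58.13 = 175.13
RR4 = 59 / 175.13 = 0.3369

33.7%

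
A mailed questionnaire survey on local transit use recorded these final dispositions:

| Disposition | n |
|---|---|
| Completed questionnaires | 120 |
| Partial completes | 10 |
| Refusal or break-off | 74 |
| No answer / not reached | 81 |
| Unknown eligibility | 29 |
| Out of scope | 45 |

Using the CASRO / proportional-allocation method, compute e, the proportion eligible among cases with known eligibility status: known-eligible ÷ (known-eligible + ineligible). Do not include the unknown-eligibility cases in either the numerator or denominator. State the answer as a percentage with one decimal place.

86.4%

Eligible (known): 120 + 10 + 74 + 81 = 285
e = 285 / (285 + 45) = 285 / 330 = 0.8636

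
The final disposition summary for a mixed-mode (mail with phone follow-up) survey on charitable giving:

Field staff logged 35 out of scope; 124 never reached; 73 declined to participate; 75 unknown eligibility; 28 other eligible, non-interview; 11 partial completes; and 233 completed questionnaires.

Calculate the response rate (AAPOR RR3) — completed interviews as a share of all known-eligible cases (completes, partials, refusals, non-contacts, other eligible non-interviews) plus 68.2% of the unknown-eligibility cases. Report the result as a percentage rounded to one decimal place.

44.8%

Top: 233
Determined eligible: 233 + 11 + 73 + 124 + 28 = 469
Estimated eligible among unknowns: 0.6820 × 75 = 51.15
Base: 469 + 51.15 = 520.15
RR3 = 233 / 520.15 = 0.4479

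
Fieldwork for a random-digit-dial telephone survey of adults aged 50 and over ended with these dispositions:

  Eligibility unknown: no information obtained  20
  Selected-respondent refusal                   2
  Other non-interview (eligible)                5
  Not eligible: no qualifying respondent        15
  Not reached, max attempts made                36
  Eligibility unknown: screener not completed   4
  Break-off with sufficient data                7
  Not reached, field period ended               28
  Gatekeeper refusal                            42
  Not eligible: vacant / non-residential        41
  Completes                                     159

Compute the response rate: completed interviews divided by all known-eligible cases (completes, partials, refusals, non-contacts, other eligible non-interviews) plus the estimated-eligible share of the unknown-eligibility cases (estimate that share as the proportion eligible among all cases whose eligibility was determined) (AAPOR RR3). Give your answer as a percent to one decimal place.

Refused = 42 + 2 = 44
Never reached = 28 + 36 = 64
Eligibility not determined = 4 + 20 = 24
Screened out, ineligible = 15 + 41 = 56
Numerator: 159
Known eligible: 159 + 7 + 44 + 64 + 5 = 279
e = 279 / (279 + 56) = 279 / 335 = 0.8328
Eligible share of unknowns: 0.8328 × 24 = 19.99
Denom: 279 + 19.99 = 298.99
RR3 = 159 / 298.99 = 0.5318

53.2%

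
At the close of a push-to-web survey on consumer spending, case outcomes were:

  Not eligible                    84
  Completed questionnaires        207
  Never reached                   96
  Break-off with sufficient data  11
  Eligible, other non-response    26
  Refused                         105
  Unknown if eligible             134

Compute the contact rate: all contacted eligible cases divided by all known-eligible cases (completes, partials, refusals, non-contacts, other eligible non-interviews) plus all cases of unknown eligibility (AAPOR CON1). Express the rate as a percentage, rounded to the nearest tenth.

60.3%

Num → 207 + 11 + 105 + 26 = 349
Denom → 207 + 11 + 105 + 96 + 26 + 134 = 579
CON1 = 349 / 579 = 0.6028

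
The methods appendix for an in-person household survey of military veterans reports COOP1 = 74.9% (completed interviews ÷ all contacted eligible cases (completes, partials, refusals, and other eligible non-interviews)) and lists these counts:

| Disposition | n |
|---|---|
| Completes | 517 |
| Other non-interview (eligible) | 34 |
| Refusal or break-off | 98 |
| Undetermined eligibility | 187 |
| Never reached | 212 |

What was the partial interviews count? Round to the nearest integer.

41

COOP1 = 517 / D = 0.749
D = 517 / 0.749 = 690.3
Other denominator terms total 649
partial interviews = 690.3 − 649 ≈ 41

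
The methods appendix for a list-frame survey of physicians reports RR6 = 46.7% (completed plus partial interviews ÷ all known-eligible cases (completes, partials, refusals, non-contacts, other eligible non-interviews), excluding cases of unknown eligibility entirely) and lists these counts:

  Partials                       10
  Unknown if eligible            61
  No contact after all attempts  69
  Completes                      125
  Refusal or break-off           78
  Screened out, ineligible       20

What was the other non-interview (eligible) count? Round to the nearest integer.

Numerator = 125 + 10 = 135
RR6 = 135 / D = 0.467
D = 135 / 0.467 = 289.1
Rest of base = 282
other non-interview (eligible) = 289.1 − 282 ≈ 7

7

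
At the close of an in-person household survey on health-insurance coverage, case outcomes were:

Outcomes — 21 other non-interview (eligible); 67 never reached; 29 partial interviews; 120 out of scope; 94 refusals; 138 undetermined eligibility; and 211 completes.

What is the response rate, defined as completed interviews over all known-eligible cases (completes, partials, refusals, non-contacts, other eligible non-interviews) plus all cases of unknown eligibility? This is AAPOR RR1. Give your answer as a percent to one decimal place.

37.7%

Numerator = 211
Denom = 211 + 29 + 94 + 67 + 21 + 138 = 560
RR1 = 211 / 560 = 0.3768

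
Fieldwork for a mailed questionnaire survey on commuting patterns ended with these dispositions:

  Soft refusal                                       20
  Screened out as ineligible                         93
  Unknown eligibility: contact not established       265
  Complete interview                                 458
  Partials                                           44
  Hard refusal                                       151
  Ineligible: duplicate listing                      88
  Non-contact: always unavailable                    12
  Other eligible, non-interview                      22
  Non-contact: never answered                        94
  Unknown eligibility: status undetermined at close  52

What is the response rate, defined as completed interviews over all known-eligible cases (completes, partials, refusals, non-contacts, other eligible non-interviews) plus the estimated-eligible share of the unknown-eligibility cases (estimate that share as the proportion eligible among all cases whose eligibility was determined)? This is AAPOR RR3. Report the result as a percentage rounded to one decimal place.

Refusals = 151 + 20 = 171
No contact after all attempts = 94 + 12 = 106
Unknown if eligible = 265 + 52 = 317
Out of scope = 93 + 88 = 181
Top: 458
Eligible (known): 458 + 44 + 171 + 106 + 22 = 801
e = 801 / (801 + 181) = 801 / 982 = 0.8157
Estimated eligible among unknowns: 0.8157 × 317 = 258.58
Base: 801 + 258.58 = 1059.58
RR3 = 458 / 1059.58 = 0.4322

43.2%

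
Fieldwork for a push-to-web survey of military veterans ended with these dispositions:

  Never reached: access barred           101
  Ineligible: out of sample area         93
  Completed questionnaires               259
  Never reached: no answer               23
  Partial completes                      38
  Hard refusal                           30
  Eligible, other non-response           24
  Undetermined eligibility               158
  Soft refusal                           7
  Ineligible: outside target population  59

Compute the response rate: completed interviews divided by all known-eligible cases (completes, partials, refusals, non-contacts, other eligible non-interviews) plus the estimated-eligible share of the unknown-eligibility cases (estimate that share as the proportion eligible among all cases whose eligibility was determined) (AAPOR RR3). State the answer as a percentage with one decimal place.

43.0%

Refusals = 30 + 7 = 37
Non-contacts = 23 + 101 = 124
Out of scope = 59 + 93 = 152
Numerator → 259
Determined eligible → 259 + 38 + 37 + 124 + 24 = 482
e = 482 / (482 + 152) = 482 / 634 = 0.7603
e × U → 0.7603 × 158 = 120.13
Denominator → 482 + 120.13 = 602.13
RR3 = 259 / 602.13 = 0.4301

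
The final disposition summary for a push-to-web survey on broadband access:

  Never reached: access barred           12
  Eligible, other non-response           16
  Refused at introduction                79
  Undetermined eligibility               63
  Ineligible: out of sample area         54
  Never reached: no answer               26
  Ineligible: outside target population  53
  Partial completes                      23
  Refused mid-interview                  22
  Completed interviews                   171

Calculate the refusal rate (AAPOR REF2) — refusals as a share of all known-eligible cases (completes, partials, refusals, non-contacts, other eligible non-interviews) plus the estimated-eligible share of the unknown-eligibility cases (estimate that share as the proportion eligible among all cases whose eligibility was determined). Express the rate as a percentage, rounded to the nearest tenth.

25.4%

Refusals = 79 + 22 = 101
Never reached = 26 + 12 = 38
Ineligible = 53 + 54 = 107
Num: 101
Determined eligible: 171 + 23 + 101 + 38 + 16 = 349
e = 349 / (349 + 107) = 349 / 456 = 0.7654
Eligible share of unknowns: 0.7654 × 63 = 48.22
Base: 349 + 48.22 = 397.22
REF2 = 101 / 397.22 = 0.2543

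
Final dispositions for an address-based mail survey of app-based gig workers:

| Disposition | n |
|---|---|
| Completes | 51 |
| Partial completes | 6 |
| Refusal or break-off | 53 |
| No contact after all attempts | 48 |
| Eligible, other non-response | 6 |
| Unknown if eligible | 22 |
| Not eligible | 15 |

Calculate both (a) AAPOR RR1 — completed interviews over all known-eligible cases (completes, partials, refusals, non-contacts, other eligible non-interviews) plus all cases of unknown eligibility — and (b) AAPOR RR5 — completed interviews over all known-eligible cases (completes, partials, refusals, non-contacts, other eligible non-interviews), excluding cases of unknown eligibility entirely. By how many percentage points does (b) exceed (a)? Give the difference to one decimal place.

3.7

Numerator = 51
Denom = 51 + 6 + 53 + 48 + 6 + 22 = 186
RR1 = 51 / 186 = 0.2742
Denom = 51 + 6 + 53 + 48 + 6 = 164
RR5 = 51 / 164 = 0.3110
Difference = 31.10 − 27.42 = 3.68 percentage points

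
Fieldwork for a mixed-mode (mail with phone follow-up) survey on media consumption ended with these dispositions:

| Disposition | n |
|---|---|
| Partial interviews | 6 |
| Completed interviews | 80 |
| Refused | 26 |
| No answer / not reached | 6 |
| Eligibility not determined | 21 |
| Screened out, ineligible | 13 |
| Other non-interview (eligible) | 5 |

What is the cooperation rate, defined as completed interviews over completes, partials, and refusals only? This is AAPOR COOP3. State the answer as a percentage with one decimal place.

71.4%

Numerator → 80
Denominator → 80 + 6 + 26 = 112
COOP3 = 80 / 112 = 0.7143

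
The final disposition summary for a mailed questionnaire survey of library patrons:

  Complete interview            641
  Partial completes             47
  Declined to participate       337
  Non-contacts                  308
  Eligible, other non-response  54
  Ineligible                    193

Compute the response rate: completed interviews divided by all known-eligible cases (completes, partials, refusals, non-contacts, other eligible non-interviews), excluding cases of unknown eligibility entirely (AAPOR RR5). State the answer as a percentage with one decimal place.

46.2%

Top = 641
Denom = 641 + 47 + 337 + 308 + 54 = 1387
RR5 = 641 / 1387 = 0.4621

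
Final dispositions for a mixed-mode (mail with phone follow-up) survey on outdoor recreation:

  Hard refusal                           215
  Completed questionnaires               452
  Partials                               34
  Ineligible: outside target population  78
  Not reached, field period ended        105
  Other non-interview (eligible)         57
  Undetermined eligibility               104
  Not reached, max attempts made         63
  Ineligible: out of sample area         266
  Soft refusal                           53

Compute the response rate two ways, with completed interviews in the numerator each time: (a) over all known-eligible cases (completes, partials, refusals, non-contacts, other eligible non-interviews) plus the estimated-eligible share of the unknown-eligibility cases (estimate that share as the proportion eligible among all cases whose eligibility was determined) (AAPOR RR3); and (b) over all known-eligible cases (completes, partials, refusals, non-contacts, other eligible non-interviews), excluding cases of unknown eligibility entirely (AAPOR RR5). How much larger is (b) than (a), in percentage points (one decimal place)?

Refusal or break-off = 215 + 53 = 268
Never reached = 105 + 63 = 168
Ineligible = 78 + 266 = 344
Top: 452
Determined eligible: 452 + 34 + 268 + 168 + 57 = 979
e = 979 / (979 + 344) = 979 / 1323 = 0.7400
e × U: 0.7400 × 104 = 76.96
Denom: 979 + 76.96 = 1055.96
RR3 = 452 / 1055.96 = 0.4280
Denom: 452 + 34 + 268 + 168 + 57 = 979
RR5 = 452 / 979 = 0.4617
Difference = 46.17 − 42.80 = 3.37 percentage points

3.4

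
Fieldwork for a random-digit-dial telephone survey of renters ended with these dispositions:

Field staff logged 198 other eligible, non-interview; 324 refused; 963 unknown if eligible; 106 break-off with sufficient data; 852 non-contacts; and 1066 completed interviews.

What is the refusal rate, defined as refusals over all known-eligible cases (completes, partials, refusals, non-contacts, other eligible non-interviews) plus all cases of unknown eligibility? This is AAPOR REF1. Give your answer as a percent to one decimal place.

Numerator = 324
Denom = 1066 + 106 + 324 + 852 + 198 + 963 = 3509
REF1 = 324 / 3509 = 0.0923

9.2%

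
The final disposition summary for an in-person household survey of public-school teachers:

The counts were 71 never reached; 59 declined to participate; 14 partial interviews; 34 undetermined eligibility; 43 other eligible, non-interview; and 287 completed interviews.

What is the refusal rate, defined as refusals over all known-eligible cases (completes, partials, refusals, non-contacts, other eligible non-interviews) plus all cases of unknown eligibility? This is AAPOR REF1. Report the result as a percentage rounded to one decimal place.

Top → 59
Denominator → 287 + 14 + 59 + 71 + 43 + 34 = 508
REF1 = 59 / 508 = 0.1161

11.6%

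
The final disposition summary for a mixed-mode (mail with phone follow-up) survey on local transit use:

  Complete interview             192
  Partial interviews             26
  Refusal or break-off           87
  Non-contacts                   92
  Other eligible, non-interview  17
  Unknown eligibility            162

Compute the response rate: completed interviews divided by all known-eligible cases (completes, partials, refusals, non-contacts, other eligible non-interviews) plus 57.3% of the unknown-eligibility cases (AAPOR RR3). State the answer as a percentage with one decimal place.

Top = 192
Determined eligible = 192 + 26 + 87 + 92 + 17 = 414
Estimated eligible among unknowns = 0.5730 × 162 = 92.83
Base = 414 + 92.83 = 506.83
RR3 = 192 / 506.83 = 0.3788

37.9%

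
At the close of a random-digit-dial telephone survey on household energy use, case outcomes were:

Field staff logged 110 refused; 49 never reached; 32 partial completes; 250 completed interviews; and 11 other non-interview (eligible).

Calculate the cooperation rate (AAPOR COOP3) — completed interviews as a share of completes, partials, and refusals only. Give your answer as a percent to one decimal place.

Top: 250
Base: 250 + 32 + 110 = 392
COOP3 = 250 / 392 = 0.6378

63.8%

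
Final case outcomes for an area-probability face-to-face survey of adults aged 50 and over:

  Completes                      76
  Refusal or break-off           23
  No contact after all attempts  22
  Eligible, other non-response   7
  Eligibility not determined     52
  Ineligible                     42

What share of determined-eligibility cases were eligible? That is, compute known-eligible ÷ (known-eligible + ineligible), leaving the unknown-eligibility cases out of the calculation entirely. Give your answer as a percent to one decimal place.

Determined eligible → 76 + 23 + 22 + 7 = 128
e = 128 / (128 + 42) = 128 / 170 = 0.7529

75.3%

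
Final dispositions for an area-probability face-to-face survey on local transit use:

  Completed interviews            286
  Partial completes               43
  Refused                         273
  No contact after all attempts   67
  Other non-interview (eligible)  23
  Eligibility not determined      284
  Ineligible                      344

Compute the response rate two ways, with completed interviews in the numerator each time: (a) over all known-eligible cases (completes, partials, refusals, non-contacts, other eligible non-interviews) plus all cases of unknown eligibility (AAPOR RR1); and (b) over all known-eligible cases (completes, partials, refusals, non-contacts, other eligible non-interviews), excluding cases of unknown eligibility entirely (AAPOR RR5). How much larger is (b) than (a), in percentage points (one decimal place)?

Numerator: 286
Base: 286 + 43 + 273 + 67 + 23 + 284 = 976
RR1 = 286 / 976 = 0.2930
Base: 286 + 43 + 273 + 67 + 23 = 692
RR5 = 286 / 692 = 0.4133
Difference = 41.33 − 29.30 = 12.03 percentage points

12.0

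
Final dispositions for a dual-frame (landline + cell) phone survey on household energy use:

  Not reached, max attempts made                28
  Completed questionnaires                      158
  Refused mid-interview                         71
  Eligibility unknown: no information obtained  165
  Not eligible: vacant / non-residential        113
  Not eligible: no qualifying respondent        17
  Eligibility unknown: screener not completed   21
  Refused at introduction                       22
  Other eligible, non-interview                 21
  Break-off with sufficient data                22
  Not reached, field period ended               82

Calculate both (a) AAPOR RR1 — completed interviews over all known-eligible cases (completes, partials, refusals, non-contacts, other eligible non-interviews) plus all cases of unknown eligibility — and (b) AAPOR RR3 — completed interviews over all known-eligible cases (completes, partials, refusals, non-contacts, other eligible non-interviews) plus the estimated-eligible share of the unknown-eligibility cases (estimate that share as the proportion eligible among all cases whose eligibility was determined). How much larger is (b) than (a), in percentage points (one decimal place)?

Refused = 22 + 71 = 93
Non-contacts = 82 + 28 = 110
Undetermined eligibility = 21 + 165 = 186
Not eligible = 17 + 113 = 130
Numerator → 158
Denom → 158 + 22 + 93 + 110 + 21 + 186 = 590
RR1 = 158 / 590 = 0.2678
Determined eligible → 158 + 22 + 93 + 110 + 21 = 404
e = 404 / (404 + 130) = 404 / 534 = 0.7566
Estimated eligible among unknowns → 0.7566 × 186 = 140.73
Denom → 404 + 140.73 = 544.73
RR3 = 158 / 544.73 = 0.2901
Difference = 29.01 − 26.78 = 2.23 percentage points

2.2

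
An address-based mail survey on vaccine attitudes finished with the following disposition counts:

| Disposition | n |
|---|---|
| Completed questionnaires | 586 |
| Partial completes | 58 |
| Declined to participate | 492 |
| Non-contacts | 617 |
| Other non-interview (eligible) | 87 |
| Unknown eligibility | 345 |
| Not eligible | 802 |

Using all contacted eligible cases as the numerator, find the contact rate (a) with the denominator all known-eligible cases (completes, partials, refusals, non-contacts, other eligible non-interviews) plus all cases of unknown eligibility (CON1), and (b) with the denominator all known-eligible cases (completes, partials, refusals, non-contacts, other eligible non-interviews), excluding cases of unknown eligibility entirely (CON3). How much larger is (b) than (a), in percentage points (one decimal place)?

Numerator = 586 + 58 + 492 + 87 = 1223
Denominator = 586 + 58 + 492 + 617 + 87 + 345 = 2185
CON1 = 1223 / 2185 = 0.5597
Denominator = 586 + 58 + 492 + 617 + 87 = 1840
CON3 = 1223 / 1840 = 0.6647
Difference = 66.47 − 55.97 = 10.50 percentage points

10.5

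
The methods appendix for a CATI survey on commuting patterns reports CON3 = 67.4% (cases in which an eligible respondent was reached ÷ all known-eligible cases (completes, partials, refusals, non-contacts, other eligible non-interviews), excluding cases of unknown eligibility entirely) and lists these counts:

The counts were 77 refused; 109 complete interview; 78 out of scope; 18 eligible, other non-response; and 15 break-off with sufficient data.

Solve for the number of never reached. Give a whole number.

106

Num: 109 + 15 + 77 + 18 = 219
CON3 = 219 / D = 0.674
D = 219 / 0.674 = 324.9
Remaining denominator categories sum to 219
never reached = 324.9 − 219 ≈ 106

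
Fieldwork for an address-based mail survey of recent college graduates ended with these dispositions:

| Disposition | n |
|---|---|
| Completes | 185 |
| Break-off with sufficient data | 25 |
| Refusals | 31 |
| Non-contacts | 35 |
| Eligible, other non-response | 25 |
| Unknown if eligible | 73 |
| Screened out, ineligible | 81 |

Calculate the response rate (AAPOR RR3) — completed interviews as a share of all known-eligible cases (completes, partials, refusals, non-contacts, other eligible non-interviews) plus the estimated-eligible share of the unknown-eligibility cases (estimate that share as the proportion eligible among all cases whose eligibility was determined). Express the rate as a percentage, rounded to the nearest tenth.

Top: 185
Determined eligible: 185 + 25 + 31 + 35 + 25 = 301
e = 301 / (301 + 81) = 301 / 382 = 0.7880
e × U: 0.7880 × 73 = 57.52
Denominator: 301 + 57.52 = 358.52
RR3 = 185 / 358.52 = 0.5160

51.6%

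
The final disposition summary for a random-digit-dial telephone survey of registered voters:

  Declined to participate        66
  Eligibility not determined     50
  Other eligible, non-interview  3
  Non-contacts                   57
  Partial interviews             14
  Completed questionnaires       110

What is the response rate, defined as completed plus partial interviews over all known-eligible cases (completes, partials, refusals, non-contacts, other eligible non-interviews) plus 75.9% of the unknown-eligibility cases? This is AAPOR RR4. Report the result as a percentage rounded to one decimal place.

43.1%

Top → 110 + 14 = 124
Known eligible → 110 + 14 + 66 + 57 + 3 = 250
Estimated eligible among unknowns → 0.7590 × 50 = 37.95
Base → 250 + 37.95 = 287.95
RR4 = 124 / 287.95 = 0.4306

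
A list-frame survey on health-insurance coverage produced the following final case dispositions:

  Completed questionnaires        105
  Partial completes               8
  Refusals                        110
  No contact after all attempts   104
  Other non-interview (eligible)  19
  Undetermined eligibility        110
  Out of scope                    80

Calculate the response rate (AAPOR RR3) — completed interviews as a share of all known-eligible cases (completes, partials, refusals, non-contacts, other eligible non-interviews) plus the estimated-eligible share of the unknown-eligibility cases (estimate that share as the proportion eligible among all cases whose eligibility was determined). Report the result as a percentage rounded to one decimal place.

24.1%

Num → 105
Determined eligible → 105 + 8 + 110 + 104 + 19 = 346
e = 346 / (346 + 80) = 346 / 426 = 0.8122
Estimated eligible among unknowns → 0.8122 × 110 = 89.34
Denominator → 346 + 89.34 = 435.34
RR3 = 105 / 435.34 = 0.2412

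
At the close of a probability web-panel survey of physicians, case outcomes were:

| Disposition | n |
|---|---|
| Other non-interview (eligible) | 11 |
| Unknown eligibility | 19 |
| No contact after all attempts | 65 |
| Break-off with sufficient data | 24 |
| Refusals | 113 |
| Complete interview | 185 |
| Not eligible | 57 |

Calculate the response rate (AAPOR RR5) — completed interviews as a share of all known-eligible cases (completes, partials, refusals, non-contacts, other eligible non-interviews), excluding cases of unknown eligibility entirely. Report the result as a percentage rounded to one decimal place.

Top = 185
Denom = 185 + 24 + 113 + 65 + 11 = 398
RR5 = 185 / 398 = 0.4648

46.5%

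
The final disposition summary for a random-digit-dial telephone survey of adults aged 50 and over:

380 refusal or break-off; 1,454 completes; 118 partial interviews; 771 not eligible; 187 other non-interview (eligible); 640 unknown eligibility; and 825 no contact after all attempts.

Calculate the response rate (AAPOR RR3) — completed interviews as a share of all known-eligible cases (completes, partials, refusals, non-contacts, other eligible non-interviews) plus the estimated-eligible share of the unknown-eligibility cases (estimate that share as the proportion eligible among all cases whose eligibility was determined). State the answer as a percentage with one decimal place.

Num → 1454
Determined eligible → 1454 + 118 + 380 + 825 + 187 = 2964
e = 2964 / (2964 + 771) = 2964 / 3735 = 0.7936
Eligible share of unknowns → 0.7936 × 640 = 507.90
Denominator → 2964 + 507.90 = 3471.90
RR3 = 1454 / 3471.90 = 0.4188

41.9%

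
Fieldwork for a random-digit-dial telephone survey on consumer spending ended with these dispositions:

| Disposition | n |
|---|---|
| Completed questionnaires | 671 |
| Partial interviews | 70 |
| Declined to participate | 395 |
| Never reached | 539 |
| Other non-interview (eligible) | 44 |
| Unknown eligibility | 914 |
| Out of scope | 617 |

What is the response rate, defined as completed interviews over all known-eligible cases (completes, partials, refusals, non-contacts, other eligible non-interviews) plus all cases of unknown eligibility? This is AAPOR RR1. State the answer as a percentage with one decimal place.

25.5%

Top: 671
Base: 671 + 70 + 395 + 539 + 44 + 914 = 2633
RR1 = 671 / 2633 = 0.2548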